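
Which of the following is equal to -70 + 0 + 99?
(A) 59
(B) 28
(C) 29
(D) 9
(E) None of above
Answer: C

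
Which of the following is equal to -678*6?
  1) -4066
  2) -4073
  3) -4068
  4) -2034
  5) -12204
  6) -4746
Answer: 3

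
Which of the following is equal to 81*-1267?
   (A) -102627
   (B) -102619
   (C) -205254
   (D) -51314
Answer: A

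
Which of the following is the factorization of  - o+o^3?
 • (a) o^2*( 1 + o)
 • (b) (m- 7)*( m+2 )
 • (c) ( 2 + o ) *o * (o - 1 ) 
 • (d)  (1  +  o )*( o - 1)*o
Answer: d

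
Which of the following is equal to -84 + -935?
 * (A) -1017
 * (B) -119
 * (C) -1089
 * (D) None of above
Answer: D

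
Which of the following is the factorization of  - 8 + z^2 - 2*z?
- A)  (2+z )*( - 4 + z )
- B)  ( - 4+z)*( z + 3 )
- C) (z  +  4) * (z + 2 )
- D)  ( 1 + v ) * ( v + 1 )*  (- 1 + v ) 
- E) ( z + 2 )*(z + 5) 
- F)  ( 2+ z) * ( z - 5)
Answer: A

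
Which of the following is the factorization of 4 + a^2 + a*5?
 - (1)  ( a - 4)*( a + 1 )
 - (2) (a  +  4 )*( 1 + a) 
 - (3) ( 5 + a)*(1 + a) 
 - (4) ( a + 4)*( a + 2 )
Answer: 2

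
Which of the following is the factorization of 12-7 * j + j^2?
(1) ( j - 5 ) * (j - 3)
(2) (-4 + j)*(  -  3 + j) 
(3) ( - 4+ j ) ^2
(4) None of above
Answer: 2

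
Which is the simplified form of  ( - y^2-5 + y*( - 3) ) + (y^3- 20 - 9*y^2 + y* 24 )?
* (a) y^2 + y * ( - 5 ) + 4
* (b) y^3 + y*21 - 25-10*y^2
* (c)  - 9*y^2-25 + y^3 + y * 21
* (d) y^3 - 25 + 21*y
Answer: b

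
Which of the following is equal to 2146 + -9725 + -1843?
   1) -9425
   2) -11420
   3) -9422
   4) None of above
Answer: 3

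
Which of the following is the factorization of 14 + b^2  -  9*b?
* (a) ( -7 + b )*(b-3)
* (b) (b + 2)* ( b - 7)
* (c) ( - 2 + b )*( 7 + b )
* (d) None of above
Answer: d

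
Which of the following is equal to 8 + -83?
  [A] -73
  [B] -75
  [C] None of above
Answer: B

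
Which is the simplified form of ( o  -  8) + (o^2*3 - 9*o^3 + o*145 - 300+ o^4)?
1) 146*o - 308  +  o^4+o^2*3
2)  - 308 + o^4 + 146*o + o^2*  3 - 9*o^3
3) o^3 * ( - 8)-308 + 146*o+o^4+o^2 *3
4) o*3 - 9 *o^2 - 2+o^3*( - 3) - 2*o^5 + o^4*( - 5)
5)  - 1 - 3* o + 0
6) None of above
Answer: 2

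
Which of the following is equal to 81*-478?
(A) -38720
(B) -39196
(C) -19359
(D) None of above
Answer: D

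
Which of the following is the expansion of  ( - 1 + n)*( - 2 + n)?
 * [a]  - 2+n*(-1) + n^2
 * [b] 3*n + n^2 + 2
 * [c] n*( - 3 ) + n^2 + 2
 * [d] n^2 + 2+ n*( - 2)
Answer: c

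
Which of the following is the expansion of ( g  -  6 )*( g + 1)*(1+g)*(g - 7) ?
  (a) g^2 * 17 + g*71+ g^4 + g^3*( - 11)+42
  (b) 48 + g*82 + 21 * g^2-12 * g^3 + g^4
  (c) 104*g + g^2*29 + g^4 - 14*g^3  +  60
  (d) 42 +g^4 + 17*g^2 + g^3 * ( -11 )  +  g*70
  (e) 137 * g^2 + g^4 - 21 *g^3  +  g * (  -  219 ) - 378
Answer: a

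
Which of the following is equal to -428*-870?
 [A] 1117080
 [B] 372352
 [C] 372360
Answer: C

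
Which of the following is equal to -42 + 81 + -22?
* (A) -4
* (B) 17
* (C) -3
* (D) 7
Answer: B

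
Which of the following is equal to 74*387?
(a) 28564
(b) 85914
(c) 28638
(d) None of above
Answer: c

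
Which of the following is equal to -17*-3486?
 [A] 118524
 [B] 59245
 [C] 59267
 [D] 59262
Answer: D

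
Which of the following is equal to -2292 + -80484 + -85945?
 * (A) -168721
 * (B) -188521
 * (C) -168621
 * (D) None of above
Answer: A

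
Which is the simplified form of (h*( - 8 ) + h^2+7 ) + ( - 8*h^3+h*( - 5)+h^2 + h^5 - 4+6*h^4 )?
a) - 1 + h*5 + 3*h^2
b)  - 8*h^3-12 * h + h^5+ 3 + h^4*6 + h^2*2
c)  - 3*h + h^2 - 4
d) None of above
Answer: d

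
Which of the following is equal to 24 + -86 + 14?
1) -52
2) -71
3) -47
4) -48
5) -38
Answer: 4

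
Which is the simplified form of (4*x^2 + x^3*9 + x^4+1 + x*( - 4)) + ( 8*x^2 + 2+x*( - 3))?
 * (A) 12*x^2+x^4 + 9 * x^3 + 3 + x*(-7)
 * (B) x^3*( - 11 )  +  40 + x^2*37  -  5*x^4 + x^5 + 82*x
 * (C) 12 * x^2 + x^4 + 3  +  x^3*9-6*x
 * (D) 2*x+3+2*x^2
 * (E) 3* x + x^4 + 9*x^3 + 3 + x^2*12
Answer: A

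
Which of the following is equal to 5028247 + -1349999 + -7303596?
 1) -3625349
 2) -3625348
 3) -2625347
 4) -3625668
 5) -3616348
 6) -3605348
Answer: 2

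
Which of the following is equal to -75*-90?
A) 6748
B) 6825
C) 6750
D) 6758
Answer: C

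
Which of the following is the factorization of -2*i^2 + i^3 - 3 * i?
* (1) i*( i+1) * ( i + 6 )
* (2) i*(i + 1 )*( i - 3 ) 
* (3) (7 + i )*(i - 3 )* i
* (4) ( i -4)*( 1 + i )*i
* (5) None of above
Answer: 2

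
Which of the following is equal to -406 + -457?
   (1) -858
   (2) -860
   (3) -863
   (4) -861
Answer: 3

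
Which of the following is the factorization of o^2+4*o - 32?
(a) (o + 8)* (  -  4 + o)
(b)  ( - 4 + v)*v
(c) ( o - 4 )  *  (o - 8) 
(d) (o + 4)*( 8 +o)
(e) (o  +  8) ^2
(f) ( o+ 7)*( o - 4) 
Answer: a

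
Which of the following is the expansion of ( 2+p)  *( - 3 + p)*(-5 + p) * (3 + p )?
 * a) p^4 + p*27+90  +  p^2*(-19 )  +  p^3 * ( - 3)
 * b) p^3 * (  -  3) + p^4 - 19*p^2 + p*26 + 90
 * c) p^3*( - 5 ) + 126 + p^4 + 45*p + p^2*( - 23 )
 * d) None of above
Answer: a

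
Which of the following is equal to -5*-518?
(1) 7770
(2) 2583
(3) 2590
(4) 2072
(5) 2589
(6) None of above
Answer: 3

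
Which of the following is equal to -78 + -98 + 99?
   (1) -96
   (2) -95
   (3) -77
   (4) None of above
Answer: 3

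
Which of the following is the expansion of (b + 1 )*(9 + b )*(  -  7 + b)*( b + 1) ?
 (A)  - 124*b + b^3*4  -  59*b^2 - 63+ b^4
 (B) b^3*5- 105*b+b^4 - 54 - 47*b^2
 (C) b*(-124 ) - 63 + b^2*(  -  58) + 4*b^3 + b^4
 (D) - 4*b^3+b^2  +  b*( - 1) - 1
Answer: C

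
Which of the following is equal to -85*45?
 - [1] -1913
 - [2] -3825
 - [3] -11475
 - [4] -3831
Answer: 2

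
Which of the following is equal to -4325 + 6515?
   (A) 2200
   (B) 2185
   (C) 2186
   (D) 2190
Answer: D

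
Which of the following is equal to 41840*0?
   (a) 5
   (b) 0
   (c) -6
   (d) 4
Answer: b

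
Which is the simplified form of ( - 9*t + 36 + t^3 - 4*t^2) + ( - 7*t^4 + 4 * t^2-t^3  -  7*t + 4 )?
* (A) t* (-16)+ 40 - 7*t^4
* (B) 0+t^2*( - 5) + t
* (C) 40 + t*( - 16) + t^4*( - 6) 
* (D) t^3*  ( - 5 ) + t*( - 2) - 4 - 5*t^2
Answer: A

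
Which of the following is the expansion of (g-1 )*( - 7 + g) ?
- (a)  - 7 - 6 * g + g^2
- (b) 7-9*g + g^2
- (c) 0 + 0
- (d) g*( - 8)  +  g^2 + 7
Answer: d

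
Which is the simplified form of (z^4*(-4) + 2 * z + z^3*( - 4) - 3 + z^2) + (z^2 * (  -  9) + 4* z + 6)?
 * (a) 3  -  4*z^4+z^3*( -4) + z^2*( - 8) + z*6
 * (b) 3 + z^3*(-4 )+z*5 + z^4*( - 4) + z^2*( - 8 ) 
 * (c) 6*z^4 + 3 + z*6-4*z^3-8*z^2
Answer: a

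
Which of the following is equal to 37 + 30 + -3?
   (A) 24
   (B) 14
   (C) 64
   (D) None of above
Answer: C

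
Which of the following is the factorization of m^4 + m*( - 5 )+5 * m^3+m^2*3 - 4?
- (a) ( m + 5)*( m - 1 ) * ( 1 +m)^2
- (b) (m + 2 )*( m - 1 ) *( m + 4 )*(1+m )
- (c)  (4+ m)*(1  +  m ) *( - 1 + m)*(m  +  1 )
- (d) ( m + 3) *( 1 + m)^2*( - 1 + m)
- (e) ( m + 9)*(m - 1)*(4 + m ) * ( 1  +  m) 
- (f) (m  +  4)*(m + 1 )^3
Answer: c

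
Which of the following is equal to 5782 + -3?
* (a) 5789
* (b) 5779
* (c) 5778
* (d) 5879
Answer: b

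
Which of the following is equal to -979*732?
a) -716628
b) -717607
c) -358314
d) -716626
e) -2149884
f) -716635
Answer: a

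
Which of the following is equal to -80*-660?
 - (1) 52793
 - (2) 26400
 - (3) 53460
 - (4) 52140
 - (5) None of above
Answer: 5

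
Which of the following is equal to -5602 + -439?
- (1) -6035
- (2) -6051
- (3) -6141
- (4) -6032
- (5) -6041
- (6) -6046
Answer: 5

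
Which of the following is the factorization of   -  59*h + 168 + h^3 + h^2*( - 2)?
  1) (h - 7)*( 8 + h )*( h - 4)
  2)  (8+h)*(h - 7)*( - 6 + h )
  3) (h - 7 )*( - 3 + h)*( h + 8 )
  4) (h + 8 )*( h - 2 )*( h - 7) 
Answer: 3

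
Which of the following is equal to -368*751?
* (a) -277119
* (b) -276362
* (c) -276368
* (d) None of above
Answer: c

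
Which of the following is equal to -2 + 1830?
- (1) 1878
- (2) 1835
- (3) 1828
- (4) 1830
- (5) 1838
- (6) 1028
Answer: 3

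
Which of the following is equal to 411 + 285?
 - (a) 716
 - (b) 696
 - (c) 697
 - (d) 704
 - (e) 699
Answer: b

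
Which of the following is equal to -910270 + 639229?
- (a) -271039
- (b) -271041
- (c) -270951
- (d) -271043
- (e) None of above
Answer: b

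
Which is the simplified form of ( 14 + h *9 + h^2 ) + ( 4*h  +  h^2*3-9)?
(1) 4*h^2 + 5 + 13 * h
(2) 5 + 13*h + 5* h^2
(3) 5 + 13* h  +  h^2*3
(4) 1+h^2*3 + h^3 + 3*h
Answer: 1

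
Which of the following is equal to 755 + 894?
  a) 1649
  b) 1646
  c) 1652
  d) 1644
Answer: a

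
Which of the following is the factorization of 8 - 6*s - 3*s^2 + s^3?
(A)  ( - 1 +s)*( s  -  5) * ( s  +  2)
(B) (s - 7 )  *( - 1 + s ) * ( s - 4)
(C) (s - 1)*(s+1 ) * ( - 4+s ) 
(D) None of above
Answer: D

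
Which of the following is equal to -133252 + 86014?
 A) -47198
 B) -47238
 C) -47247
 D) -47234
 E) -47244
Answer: B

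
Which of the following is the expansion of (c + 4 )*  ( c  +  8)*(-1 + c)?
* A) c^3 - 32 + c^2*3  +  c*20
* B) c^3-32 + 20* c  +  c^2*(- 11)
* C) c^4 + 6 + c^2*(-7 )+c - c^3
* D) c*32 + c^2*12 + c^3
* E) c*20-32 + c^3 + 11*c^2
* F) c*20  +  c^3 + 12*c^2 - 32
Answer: E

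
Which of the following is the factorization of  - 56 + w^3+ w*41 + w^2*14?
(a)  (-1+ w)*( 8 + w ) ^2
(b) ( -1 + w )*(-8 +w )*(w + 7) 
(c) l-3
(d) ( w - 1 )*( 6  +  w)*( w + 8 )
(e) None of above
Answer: e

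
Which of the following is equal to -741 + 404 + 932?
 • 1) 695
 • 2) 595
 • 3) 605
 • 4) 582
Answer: 2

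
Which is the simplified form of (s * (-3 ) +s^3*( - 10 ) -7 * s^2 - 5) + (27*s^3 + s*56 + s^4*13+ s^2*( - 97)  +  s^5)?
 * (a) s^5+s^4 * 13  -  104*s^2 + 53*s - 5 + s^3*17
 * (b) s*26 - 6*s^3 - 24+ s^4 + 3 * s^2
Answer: a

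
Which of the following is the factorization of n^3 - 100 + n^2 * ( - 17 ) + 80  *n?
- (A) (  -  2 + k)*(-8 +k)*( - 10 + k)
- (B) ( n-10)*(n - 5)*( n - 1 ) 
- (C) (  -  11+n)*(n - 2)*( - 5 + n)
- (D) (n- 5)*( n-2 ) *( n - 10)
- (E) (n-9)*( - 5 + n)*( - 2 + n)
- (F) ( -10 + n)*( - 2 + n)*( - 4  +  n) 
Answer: D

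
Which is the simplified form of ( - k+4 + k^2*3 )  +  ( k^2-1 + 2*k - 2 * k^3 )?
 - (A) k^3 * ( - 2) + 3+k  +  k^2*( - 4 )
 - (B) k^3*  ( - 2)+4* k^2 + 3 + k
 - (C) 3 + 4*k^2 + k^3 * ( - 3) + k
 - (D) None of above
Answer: B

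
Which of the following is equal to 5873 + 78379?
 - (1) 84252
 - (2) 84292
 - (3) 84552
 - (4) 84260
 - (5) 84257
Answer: 1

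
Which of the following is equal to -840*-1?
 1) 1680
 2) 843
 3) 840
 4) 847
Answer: 3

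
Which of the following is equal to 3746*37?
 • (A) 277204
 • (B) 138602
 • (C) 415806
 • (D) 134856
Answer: B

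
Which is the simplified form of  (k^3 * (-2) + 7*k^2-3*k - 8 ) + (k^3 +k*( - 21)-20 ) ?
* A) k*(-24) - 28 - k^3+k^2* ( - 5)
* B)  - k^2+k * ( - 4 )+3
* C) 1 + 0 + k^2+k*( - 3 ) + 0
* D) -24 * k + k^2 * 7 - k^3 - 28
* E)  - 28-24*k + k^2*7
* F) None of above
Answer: D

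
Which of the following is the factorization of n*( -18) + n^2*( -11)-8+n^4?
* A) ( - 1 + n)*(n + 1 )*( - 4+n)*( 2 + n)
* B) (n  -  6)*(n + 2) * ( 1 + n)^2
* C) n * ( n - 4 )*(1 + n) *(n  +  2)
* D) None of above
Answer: D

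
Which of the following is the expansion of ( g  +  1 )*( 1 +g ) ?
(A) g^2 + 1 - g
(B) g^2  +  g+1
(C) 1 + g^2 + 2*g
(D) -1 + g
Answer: C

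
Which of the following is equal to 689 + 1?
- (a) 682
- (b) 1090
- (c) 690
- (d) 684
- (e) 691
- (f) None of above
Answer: c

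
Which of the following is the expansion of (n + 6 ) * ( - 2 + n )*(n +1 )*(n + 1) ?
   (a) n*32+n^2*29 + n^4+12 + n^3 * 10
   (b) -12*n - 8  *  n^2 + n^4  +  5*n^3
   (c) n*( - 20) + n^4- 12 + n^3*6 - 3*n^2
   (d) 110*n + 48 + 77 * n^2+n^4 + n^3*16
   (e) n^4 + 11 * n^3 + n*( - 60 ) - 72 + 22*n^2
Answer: c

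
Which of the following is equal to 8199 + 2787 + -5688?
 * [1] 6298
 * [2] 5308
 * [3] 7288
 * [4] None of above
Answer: 4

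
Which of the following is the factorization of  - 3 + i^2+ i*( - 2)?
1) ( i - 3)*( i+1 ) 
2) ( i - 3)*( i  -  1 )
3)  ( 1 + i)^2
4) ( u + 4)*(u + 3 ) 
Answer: 1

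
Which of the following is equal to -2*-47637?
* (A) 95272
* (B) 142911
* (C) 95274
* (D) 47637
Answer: C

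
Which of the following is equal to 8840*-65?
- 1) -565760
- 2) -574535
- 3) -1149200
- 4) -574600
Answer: 4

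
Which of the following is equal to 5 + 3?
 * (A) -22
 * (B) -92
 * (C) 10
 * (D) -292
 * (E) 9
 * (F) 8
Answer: F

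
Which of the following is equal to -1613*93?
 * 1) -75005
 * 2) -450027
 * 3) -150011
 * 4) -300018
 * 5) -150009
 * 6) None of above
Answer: 5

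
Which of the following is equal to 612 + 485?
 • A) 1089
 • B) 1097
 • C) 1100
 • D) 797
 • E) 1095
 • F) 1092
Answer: B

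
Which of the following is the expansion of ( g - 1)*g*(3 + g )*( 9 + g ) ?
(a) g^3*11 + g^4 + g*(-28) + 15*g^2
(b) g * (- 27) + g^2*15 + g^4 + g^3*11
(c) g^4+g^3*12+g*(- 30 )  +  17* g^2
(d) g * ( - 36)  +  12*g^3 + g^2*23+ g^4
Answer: b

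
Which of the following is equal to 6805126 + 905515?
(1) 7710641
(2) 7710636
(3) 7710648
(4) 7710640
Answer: 1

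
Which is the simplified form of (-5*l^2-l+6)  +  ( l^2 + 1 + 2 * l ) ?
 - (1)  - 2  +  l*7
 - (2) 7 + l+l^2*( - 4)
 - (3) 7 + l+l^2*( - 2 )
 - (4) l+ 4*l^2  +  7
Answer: 2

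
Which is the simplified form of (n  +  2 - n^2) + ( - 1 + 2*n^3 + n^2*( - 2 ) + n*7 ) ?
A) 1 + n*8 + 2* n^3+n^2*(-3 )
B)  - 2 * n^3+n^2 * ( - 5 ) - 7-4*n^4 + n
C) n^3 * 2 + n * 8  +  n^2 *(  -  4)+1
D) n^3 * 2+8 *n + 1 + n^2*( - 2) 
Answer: A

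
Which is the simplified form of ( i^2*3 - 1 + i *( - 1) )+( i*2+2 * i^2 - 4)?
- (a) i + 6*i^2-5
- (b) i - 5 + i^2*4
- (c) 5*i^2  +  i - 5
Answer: c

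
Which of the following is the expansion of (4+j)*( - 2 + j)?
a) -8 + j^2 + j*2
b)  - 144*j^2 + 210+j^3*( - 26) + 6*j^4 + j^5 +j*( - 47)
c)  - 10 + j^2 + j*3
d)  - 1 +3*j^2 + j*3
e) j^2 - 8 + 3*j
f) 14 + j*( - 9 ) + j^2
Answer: a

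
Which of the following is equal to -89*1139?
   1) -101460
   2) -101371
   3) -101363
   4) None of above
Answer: 2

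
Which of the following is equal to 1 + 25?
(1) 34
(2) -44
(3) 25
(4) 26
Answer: 4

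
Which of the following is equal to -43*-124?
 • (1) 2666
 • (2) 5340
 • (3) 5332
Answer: 3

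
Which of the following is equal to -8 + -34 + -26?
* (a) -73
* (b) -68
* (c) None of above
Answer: b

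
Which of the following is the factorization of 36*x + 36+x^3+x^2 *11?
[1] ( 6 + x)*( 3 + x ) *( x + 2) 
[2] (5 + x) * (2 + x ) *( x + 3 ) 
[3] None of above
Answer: 1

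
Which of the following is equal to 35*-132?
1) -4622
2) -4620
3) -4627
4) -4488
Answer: 2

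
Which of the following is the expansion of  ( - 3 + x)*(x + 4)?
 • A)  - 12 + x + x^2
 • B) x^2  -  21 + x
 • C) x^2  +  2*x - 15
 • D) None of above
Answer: A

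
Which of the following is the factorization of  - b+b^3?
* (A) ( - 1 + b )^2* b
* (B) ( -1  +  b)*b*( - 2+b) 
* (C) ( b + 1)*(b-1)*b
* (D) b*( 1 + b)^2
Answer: C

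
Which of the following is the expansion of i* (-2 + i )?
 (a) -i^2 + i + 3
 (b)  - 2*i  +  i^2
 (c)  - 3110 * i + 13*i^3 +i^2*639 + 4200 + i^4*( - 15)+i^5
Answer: b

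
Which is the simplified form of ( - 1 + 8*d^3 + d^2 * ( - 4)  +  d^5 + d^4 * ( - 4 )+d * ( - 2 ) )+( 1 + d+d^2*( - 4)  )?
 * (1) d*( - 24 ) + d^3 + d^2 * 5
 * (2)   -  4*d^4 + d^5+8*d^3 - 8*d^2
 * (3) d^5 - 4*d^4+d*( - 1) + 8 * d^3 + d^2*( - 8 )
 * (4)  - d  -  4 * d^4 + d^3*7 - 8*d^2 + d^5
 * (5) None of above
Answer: 3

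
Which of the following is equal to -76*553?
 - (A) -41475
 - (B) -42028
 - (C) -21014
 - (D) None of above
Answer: B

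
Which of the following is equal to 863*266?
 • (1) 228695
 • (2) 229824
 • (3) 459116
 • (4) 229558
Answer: 4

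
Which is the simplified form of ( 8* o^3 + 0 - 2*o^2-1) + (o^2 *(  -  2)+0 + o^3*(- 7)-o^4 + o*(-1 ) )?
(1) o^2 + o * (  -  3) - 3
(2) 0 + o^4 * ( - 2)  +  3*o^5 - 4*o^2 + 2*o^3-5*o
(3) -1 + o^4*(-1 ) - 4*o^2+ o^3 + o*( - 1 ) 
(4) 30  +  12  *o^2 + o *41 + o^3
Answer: 3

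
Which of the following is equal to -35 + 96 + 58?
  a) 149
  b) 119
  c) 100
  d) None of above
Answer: b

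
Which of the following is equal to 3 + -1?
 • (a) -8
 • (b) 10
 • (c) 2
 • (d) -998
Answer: c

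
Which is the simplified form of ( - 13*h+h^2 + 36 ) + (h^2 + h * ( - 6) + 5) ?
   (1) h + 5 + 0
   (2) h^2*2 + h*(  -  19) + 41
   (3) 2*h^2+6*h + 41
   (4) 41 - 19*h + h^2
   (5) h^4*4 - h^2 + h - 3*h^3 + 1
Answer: 2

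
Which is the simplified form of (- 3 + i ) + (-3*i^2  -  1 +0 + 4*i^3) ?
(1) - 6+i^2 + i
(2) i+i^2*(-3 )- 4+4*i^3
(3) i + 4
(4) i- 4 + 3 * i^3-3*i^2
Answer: 2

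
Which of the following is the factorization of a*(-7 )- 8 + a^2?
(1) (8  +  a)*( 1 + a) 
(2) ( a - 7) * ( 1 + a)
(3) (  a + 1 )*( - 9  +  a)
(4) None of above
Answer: 4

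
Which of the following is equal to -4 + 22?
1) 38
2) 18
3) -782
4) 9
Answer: 2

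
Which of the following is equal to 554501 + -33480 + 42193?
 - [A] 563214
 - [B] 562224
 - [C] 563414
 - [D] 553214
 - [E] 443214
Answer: A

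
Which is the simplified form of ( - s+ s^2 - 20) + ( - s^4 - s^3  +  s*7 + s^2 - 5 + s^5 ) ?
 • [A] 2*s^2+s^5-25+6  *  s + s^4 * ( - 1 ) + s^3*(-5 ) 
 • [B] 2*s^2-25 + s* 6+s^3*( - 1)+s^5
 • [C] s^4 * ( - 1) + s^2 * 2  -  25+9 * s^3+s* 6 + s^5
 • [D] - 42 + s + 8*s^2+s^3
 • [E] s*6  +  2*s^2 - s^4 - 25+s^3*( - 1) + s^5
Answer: E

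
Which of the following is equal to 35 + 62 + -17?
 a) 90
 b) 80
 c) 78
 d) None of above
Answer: b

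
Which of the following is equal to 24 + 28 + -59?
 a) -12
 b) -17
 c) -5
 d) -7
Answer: d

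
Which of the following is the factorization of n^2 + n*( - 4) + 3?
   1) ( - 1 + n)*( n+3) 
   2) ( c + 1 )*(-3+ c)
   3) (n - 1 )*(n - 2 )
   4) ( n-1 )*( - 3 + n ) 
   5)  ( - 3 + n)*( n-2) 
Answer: 4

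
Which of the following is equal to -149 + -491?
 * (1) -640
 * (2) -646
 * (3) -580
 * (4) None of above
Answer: 1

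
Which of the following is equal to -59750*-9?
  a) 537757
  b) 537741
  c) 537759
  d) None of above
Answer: d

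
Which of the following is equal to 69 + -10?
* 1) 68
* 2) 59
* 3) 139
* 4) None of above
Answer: 2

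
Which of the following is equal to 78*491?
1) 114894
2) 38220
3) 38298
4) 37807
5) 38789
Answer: 3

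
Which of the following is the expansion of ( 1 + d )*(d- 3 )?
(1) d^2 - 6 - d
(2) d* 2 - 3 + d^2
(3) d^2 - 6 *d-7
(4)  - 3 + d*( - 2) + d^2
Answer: 4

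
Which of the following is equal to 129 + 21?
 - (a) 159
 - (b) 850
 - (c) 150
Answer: c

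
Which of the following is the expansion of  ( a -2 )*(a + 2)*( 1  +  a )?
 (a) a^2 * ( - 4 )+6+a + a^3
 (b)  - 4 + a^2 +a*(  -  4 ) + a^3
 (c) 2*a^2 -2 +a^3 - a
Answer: b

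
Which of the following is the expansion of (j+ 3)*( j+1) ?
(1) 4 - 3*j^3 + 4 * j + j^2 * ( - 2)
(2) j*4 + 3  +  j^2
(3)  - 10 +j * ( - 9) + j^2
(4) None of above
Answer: 2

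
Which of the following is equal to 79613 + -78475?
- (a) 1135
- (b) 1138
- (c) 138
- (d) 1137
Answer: b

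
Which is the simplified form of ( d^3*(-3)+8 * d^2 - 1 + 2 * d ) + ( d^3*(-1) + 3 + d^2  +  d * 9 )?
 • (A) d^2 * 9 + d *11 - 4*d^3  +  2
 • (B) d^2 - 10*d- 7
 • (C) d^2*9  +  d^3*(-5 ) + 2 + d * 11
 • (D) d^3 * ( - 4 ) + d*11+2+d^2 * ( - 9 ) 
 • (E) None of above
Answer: A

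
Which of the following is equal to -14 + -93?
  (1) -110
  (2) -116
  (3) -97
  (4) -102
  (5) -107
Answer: 5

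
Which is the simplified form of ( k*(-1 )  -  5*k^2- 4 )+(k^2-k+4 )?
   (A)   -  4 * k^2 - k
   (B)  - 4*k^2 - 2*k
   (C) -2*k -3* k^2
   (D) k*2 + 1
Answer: B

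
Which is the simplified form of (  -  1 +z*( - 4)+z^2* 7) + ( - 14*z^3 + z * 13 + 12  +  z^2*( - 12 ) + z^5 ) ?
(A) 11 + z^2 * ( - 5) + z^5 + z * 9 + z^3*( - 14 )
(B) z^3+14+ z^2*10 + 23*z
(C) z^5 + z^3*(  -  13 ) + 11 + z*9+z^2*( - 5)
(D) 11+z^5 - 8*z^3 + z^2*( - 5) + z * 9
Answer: A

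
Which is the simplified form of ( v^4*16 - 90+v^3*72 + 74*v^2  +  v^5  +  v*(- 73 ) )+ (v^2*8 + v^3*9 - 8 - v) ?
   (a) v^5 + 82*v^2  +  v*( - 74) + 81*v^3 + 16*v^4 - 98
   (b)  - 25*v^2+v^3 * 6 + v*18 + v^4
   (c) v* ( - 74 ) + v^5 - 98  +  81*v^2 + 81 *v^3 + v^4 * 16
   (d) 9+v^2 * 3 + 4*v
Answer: a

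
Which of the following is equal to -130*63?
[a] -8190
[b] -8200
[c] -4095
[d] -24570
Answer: a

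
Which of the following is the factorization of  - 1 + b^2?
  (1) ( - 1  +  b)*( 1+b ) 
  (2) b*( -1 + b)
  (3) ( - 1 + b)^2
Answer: 1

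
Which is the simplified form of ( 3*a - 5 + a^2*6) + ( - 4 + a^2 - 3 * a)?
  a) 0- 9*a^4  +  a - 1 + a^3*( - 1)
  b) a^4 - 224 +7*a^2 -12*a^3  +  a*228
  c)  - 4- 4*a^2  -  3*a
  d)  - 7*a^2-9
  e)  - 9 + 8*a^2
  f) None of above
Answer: f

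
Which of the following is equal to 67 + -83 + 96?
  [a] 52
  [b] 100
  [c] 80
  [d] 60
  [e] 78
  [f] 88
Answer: c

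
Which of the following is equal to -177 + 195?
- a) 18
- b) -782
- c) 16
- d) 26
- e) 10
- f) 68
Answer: a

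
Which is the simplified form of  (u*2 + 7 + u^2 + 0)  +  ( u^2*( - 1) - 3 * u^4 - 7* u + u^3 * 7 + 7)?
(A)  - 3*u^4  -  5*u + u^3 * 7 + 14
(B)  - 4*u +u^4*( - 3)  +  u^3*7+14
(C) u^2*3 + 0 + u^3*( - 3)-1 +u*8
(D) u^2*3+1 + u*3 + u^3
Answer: A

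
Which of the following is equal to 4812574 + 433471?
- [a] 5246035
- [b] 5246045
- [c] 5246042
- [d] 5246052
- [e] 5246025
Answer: b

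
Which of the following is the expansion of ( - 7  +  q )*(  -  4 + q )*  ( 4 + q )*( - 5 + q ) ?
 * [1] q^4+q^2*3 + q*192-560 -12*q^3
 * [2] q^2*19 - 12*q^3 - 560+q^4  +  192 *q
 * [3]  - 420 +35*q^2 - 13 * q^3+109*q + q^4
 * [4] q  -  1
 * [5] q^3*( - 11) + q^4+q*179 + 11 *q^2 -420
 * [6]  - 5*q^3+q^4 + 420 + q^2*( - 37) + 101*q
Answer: 2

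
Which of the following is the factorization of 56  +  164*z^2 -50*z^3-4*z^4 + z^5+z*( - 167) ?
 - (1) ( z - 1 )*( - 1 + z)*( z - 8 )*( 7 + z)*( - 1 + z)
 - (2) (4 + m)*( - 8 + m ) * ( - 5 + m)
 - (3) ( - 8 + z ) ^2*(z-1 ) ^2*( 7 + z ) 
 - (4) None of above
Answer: 1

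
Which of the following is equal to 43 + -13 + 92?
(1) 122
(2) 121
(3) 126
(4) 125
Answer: 1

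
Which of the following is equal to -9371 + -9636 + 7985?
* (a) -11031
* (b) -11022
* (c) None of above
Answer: b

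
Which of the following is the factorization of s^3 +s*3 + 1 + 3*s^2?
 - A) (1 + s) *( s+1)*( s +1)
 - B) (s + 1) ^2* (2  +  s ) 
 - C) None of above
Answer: A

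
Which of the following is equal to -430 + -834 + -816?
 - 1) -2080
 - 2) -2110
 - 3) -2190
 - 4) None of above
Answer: 1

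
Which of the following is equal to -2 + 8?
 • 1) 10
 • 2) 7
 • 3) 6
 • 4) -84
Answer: 3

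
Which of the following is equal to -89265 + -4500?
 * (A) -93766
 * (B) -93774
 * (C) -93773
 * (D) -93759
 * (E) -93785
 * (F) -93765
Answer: F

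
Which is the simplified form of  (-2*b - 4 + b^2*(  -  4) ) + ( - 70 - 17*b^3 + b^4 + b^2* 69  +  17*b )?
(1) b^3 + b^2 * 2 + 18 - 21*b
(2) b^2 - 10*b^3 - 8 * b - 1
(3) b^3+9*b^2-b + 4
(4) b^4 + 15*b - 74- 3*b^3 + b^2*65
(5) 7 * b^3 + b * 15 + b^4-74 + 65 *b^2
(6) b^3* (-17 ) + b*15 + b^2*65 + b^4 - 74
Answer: 6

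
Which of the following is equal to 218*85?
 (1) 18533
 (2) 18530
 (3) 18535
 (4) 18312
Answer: 2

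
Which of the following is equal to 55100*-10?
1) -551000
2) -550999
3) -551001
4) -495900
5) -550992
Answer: 1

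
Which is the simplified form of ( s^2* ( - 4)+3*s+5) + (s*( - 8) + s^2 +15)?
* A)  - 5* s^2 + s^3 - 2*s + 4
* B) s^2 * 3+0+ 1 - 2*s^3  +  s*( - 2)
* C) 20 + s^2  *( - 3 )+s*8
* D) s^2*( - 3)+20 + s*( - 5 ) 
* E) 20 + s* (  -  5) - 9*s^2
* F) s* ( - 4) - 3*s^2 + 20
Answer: D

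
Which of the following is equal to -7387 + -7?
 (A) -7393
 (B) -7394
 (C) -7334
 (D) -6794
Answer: B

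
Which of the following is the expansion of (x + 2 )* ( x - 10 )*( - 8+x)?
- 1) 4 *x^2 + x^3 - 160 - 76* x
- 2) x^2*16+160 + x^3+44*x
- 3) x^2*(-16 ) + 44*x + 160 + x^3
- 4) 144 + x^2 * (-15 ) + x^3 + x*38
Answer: 3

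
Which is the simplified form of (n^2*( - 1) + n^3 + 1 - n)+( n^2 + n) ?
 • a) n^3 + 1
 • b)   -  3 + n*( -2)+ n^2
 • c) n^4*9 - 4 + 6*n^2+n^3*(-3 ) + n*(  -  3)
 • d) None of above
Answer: a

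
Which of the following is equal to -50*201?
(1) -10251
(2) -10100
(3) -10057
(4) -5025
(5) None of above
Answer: 5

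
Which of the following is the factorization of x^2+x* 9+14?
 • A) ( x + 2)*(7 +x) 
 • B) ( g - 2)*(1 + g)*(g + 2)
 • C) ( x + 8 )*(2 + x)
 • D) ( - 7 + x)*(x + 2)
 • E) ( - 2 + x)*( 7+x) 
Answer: A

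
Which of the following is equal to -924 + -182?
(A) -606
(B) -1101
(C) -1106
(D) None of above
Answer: C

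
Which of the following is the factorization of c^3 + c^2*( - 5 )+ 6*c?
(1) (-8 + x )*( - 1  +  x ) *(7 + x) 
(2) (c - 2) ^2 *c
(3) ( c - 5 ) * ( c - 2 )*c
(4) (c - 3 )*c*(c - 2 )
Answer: 4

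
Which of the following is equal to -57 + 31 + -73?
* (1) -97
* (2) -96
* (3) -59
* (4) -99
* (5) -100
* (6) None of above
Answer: 4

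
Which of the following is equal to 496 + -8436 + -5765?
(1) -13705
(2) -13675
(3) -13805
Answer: 1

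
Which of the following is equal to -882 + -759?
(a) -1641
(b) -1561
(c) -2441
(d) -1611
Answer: a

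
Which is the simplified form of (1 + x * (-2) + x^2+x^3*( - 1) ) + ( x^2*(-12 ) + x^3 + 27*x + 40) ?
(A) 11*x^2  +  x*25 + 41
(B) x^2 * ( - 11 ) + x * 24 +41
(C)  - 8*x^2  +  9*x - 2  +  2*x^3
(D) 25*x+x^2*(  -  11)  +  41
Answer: D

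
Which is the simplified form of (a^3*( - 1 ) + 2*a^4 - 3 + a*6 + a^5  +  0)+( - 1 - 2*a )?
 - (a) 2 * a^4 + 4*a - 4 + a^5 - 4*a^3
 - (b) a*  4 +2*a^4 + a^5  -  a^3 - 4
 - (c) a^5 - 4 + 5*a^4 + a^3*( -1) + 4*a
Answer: b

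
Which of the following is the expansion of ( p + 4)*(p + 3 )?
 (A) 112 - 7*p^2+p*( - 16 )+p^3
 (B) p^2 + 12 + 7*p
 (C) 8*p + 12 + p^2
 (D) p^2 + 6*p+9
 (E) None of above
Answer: B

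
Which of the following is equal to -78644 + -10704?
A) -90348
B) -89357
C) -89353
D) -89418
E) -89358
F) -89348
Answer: F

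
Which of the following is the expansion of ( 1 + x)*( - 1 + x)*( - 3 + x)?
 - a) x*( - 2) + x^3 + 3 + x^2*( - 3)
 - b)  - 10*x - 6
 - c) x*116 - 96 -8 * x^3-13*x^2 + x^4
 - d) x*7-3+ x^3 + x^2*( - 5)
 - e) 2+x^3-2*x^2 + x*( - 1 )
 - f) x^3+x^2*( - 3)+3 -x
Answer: f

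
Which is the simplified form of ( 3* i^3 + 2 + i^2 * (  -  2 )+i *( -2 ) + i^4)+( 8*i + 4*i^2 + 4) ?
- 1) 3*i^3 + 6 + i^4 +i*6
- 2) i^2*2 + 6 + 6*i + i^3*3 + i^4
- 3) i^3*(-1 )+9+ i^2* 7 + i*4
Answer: 2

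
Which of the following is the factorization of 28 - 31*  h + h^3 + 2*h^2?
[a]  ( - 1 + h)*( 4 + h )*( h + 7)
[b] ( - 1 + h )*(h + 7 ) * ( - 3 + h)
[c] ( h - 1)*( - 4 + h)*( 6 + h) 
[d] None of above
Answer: d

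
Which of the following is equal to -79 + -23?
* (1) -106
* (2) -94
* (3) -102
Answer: 3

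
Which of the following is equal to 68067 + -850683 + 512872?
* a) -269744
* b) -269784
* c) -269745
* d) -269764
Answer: a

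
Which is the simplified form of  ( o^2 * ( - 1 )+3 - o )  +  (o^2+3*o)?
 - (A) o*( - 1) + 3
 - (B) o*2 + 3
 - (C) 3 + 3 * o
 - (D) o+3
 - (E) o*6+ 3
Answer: B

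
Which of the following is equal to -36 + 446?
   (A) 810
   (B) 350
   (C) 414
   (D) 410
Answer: D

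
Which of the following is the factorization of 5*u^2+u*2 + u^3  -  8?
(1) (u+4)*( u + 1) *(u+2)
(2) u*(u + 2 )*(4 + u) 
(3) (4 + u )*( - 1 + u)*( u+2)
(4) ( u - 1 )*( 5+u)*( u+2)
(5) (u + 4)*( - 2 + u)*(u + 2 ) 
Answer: 3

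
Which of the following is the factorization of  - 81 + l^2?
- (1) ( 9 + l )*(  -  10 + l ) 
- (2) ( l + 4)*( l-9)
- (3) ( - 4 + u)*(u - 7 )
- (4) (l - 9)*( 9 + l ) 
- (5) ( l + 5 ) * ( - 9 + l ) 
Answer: 4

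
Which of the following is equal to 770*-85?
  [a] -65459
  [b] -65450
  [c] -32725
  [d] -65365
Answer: b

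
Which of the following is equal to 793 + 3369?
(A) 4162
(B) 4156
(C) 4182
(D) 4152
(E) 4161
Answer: A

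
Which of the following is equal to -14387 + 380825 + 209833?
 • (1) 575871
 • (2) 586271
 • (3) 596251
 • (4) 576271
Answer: 4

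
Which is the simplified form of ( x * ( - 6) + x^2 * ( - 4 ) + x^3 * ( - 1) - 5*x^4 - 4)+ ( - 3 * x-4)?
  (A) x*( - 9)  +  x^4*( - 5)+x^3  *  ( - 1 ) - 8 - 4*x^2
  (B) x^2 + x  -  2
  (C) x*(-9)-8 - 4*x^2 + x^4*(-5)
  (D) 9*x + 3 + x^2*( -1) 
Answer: A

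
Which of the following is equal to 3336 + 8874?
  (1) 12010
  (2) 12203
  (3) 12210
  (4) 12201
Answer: 3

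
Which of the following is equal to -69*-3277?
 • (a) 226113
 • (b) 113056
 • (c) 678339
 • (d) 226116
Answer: a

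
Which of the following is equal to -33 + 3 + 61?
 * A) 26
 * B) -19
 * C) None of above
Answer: C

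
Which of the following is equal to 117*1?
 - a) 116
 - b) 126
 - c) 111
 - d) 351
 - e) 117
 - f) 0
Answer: e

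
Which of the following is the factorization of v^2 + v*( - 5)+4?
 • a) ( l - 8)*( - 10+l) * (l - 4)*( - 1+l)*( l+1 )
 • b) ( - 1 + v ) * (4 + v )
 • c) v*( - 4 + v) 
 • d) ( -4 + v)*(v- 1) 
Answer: d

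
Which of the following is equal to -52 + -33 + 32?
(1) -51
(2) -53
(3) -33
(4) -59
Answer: 2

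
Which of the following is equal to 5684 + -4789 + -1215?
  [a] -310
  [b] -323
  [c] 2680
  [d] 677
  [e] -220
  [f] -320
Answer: f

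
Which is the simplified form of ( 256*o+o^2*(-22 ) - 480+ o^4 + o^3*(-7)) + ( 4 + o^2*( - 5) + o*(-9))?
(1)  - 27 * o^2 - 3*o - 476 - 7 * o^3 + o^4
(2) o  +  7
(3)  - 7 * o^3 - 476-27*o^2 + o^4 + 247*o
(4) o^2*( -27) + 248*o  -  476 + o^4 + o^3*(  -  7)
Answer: 3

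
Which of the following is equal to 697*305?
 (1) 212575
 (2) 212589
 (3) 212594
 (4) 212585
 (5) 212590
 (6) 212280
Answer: 4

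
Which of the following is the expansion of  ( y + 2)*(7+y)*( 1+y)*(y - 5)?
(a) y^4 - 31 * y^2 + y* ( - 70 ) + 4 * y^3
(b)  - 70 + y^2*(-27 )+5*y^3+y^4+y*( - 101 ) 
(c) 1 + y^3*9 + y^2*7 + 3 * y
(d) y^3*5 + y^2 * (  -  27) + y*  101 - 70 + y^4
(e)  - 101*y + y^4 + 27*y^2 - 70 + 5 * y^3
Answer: b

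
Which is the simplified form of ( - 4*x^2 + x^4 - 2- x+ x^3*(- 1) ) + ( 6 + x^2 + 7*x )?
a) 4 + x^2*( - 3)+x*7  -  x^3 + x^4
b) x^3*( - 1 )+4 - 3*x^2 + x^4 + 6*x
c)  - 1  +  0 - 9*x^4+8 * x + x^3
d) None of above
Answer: b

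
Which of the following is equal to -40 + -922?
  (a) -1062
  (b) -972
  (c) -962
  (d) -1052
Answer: c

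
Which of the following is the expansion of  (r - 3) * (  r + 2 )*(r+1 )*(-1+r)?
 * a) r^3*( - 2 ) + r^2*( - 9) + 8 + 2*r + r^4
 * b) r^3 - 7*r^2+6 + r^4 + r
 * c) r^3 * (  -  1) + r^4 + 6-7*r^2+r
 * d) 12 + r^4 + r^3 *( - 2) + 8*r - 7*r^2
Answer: c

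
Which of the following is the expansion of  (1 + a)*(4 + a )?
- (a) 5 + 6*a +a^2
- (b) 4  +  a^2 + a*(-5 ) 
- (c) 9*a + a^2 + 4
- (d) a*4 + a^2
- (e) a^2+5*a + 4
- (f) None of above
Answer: e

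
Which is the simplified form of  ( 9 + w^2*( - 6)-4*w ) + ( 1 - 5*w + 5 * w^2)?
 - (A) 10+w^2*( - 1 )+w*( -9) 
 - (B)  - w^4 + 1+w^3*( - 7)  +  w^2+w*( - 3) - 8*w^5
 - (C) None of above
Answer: A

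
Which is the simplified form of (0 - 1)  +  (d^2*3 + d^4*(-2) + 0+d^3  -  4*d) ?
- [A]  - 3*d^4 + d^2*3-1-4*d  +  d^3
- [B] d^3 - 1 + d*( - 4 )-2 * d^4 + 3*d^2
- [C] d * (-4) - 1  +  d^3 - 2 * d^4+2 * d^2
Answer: B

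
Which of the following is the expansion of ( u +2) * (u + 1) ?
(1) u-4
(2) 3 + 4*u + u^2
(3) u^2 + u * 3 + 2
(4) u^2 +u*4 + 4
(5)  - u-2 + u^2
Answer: 3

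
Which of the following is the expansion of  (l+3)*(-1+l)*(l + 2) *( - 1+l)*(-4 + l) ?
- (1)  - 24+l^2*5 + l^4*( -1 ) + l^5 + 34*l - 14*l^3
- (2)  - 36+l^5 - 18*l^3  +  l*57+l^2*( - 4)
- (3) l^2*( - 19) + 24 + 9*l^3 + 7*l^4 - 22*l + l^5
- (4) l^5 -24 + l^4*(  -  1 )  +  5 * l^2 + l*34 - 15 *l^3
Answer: 4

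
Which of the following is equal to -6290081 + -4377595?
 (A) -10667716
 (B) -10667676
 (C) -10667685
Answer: B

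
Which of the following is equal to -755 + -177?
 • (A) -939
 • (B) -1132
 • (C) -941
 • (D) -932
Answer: D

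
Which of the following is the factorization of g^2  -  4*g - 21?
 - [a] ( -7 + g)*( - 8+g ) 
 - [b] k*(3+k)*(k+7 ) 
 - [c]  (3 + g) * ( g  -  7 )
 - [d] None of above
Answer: c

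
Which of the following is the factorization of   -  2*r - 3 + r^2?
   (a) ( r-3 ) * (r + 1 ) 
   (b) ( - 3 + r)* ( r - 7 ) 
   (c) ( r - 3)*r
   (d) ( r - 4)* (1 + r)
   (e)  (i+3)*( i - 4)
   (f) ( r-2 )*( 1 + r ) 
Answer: a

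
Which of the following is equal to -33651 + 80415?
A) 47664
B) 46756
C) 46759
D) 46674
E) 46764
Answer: E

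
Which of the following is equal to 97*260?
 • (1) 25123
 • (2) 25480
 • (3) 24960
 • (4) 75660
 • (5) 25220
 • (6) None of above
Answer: 5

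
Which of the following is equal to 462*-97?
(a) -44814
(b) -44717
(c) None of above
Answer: a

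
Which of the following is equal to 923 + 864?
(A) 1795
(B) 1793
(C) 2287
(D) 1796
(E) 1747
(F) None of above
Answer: F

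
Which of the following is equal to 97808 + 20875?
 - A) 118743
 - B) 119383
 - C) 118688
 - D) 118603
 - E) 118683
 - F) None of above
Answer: E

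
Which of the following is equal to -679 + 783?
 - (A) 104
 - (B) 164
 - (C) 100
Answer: A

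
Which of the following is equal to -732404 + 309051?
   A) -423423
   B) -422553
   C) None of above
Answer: C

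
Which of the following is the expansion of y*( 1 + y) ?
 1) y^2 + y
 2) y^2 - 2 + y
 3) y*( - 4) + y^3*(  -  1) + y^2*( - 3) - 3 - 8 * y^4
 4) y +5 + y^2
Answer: 1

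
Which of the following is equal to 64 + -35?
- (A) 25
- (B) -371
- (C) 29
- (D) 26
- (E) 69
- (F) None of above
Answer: C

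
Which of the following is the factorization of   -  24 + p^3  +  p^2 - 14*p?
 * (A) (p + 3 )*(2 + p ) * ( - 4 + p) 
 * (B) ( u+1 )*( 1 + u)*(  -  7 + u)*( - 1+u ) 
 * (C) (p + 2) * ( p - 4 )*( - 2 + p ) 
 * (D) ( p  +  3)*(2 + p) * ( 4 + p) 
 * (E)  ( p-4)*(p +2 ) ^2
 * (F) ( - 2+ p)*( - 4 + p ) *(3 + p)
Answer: A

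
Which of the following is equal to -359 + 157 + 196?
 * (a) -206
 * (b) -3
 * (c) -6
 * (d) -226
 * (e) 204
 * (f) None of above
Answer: c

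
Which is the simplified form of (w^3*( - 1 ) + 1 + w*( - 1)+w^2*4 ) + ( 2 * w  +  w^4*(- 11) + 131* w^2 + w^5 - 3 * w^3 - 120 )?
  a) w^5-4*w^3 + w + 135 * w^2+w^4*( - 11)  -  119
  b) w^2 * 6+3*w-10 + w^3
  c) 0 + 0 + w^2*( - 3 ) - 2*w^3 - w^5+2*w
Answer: a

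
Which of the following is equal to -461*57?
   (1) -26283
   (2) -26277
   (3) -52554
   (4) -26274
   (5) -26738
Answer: 2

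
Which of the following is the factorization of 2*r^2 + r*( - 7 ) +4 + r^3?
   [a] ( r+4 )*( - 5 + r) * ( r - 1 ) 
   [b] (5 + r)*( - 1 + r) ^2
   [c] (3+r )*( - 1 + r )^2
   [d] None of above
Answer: d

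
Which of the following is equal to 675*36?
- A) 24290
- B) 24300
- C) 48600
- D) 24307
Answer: B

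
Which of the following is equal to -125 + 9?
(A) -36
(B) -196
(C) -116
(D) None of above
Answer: C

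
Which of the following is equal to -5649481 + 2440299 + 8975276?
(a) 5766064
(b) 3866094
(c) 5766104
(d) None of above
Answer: d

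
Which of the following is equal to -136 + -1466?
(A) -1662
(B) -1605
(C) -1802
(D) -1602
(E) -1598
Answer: D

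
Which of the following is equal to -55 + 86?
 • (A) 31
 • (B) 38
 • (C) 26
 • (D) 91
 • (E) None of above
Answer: A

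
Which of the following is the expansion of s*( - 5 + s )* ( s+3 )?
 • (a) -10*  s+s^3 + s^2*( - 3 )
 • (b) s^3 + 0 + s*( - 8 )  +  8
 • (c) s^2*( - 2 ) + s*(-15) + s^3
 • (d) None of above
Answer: c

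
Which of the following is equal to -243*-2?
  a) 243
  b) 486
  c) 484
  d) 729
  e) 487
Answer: b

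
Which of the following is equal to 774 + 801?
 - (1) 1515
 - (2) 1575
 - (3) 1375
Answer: 2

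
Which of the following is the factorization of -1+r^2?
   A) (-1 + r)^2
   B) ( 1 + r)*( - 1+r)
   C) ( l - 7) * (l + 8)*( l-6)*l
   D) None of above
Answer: B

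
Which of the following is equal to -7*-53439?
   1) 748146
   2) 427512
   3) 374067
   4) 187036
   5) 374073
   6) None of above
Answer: 5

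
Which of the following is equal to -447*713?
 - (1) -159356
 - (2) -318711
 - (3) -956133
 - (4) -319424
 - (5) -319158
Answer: 2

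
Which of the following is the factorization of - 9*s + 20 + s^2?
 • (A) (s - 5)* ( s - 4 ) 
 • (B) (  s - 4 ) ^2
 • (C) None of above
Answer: A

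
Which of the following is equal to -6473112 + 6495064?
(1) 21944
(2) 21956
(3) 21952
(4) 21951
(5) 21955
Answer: 3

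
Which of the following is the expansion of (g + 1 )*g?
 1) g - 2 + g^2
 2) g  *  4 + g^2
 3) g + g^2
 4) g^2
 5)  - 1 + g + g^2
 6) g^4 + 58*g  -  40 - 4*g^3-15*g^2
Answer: 3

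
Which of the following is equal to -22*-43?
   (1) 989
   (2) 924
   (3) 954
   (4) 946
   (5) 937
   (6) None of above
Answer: 4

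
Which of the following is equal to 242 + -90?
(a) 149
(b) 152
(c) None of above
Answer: b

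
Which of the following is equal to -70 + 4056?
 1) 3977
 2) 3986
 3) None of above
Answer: 2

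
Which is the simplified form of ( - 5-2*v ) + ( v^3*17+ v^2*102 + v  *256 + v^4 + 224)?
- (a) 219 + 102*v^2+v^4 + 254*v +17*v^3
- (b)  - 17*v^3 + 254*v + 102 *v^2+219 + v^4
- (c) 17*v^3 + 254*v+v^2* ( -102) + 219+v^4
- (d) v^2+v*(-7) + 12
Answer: a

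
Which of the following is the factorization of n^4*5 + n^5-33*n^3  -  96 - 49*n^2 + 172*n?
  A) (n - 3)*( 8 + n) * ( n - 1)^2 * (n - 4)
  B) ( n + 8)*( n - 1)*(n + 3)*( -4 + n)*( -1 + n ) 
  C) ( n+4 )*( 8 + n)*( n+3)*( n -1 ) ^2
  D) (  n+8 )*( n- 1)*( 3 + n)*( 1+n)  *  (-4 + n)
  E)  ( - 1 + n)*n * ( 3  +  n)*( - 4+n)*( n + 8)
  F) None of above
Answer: B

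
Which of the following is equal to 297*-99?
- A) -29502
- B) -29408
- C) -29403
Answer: C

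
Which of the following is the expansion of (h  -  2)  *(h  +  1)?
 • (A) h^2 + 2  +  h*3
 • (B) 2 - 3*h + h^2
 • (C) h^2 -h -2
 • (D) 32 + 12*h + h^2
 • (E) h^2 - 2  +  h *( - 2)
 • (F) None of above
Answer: C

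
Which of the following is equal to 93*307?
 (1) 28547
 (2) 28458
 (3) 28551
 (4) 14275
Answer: 3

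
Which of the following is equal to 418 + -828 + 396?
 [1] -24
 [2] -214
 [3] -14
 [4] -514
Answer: 3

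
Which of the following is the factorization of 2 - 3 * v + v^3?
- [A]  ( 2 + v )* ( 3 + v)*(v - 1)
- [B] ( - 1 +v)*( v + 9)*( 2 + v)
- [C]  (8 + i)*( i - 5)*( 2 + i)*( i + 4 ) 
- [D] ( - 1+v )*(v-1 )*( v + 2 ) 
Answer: D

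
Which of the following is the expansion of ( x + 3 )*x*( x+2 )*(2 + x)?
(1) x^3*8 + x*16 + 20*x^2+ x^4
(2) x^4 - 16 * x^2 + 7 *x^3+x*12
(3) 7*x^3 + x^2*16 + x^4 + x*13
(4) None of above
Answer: 4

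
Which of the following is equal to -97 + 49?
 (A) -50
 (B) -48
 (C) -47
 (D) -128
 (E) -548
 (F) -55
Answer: B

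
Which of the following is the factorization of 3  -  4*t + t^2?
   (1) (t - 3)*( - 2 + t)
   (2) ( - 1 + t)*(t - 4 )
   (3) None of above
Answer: 3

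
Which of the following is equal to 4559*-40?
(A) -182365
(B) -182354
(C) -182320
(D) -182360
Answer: D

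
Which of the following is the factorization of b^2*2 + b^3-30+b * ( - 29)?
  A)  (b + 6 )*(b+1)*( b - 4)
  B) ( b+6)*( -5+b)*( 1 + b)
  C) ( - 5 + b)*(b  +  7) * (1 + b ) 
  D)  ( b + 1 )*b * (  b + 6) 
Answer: B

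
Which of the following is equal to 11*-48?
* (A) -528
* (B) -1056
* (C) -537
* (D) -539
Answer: A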